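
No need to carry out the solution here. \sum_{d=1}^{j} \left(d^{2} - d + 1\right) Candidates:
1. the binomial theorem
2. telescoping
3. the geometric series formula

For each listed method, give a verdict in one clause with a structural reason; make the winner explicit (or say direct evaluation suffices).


Technique: no special technique — every summand is a constant multiple of a power of d — apply the standard power-sum identities one degree at a time.
- the binomial theorem — the terms lack the binomial-coefficient-weighted complementary-power pattern of an expansion.
- telescoping: in the displayed form, no term reappears at a neighboring index to cancel against.
- the geometric series formula — the term-to-term ratio changes with the index, so the geometric formula cannot close it.


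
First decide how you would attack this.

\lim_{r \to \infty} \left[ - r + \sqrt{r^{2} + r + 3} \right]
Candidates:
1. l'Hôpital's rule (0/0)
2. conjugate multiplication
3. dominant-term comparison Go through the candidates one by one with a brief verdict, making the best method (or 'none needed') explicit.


Method: conjugate multiplication — \sqrt{r^{2} + r + 3} and r both blow up, but their difference is tame once the conjugate rationalizes it.
- l'Hôpital's rule (0/0): substitution produces ∞ − ∞ rather than a vanishing quotient; the rule needs a 0/0 ratio to act on.
- conjugate multiplication — yes — fits the structure here.
- dominant-term comparison — this limit is not decided by comparing polynomial growth at infinity.


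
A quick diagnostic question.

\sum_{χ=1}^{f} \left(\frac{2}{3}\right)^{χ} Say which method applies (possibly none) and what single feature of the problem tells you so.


Diagnosis: the geometric series formula — check a ratio of consecutive terms: it is \frac{2}{3}, independent of the index, so the geometric formula closes the sum.


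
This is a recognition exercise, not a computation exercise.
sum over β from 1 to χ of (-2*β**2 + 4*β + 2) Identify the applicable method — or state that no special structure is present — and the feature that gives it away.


Best approach: no special technique — with only polynomial terms in β present, the classical sum-of-powers identities are all you need.


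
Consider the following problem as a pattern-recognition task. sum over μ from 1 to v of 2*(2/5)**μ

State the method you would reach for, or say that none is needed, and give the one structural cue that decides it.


Technique: the geometric series formula — each term is 2/5 times the previous one, so the geometric-series formula applies directly.


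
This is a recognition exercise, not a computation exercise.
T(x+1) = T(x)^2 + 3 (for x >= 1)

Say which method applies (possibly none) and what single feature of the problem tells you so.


Method: no special technique — the unknown sequence enters the update nonlinearly, so no linear method fits the recurrence as written — direct iteration remains.


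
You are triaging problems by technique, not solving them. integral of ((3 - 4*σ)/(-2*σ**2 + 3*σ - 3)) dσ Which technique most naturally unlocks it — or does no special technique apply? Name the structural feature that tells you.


Method: u-substitution — set u = -2*σ**2 + 3*σ - 3: a constant multiple of its derivative, namely 3 - 4*σ, is present as a factor once the integrand is collected, so the du is sitting there waiting.


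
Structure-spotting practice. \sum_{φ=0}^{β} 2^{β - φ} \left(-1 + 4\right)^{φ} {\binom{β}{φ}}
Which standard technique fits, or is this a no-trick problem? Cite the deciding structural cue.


Best approach: the binomial theorem — {\binom{β}{φ}} weighting matched powers of (-1 + 4) and 2 is the expanded form of ((-1 + 4) + 2)^β — fold it back up.


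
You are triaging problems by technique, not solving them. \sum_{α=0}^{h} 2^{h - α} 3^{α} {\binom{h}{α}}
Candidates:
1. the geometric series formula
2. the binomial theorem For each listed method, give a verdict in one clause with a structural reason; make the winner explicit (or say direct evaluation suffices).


Best approach: the binomial theorem — binomial coefficients against complementary powers of 3 and 2: recognize the binomial expansion and resum.
- the geometric series formula — the term-to-term ratio drifts with the index — the one thing the geometric formula cannot absorb.
- the binomial theorem — yes — fits the structure here.


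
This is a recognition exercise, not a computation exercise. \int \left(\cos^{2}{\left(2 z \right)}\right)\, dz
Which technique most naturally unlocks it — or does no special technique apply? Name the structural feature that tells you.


Technique: a trigonometric identity — apply power reduction to \cos^{2}{\left(2 z \right)}; each application halves the trigonometric degree.


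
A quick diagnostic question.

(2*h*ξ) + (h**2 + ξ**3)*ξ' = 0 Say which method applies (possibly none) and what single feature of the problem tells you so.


Diagnosis: the exact-equation method — this form is already the differential of something: the matching mixed partials of 2*h*ξ and h**2 + ξ**3 prove it.


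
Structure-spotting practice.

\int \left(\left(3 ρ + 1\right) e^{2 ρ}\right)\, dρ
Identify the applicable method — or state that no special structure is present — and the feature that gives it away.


Technique: integration by parts — 3 ρ + 1 dies after finitely many derivatives while e^{2 ρ} cycles under integration — the tabular/parts setup.


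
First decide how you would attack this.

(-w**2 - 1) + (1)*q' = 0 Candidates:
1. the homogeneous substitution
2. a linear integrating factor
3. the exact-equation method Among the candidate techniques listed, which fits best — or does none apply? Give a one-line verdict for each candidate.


Method: no special technique — the slope is a function of w alone, so integrate both sides directly.
- the homogeneous substitution — the slope is not a function of the ratio of the variables alone.
- a linear integrating factor: with the unknown absent the integrating factor is a formality; direct integration is the working structure.
- the exact-equation method: with the unknown absent from both coefficients, the cross-partial test holds emptily — nothing for the exact method to work on.


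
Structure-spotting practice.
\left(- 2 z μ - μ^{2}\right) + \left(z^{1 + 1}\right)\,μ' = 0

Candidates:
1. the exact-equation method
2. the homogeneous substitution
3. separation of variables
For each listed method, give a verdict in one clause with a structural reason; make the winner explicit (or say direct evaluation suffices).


Diagnosis: the homogeneous substitution — scaling z and μ together leaves the slope fixed — it depends only on μ/z, so substitute the ratio. A Bernoulli rewrite works here as the equation stands — the homogeneous substitution is the more immediate reading.
- the exact-equation method: the mixed partial derivatives differ, so the left side is not a total differential.
- the homogeneous substitution — applicable, and directly so.
- separation of variables: the two dependences do not factor apart.


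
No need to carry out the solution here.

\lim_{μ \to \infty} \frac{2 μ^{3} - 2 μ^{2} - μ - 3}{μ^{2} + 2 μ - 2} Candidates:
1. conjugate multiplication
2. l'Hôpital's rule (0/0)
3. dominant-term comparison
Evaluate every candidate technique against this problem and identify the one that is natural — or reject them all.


Technique: dominant-term comparison — divide through by the highest power of μ; every lower-order term dies and the dominant terms decide the limit.
- conjugate multiplication: the conjugate move applies to radical differences, which this is not.
- l'Hôpital's rule (0/0): viewed as a single quotient this runs to ∞/∞, not the 0/0 clash this candidate addresses; an at-infinity variant of the rule would resolve it, but comparing leading growth reads the answer without differentiating.
- dominant-term comparison: applicable, and directly so.


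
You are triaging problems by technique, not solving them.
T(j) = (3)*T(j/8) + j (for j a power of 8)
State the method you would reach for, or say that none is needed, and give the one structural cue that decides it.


Verdict: the master substitution — the argument contracts 8-fold per step: reindex j exponentially and solve the linear recurrence in the new index.


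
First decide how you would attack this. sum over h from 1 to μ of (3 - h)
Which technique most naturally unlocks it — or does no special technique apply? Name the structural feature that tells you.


Best approach: no special technique — every summand is a constant multiple of a power of h — apply the standard power-sum identities one degree at a time.


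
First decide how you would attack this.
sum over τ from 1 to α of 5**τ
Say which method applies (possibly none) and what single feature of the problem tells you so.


Technique: the geometric series formula — each summand is the previous one scaled by 5; that constant multiplier is itself the geometric structure.


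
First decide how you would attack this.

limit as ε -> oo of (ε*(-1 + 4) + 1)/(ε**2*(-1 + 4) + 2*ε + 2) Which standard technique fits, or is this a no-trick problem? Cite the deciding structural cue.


Diagnosis: dominant-term comparison — divide through by the highest power of ε; every lower-order term dies and the dominant terms decide the limit. Differentiating the expression as a single quotient would eventually settle it as well; matching dominant growth settles it immediately.


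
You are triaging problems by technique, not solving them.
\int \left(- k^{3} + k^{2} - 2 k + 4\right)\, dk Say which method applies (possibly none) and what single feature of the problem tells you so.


Method: no special technique — scan for structure and find none: constant multiples of powers of k, integrate directly.


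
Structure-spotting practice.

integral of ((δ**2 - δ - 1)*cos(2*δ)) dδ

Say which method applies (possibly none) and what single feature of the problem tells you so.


Best approach: integration by parts — the integrand splits as δ**2 - δ - 1 times cos(2*δ) — repeatedly differentiating the polynomial part kills it, which is the parts ladder.


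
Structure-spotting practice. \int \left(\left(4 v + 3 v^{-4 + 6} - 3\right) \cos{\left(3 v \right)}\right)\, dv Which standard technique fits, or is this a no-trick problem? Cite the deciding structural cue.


Best approach: integration by parts — differentiate (4 v + 3 v^{-4 + 6} - 3), integrate \cos{\left(3 v \right)}: each pass lowers the polynomial degree, so parts terminates.


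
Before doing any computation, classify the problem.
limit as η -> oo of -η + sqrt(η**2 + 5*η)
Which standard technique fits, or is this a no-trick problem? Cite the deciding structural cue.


Technique: conjugate multiplication — two divergent pieces with a minus sign between them and a radical in the mix: rationalize sqrt(η**2 + 5*η) - η before any limit law applies.


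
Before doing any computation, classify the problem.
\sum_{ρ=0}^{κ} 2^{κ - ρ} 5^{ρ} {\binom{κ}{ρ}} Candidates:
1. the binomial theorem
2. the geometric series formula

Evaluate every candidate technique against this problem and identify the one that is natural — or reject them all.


Technique: the binomial theorem — {\binom{κ}{ρ}} weighting matched powers of 5 and 2 is the expanded form of (5 + 2)^κ — fold it back up.
- the binomial theorem — yes, a natural case for it.
- the geometric series formula — there is no constant term-to-term ratio.


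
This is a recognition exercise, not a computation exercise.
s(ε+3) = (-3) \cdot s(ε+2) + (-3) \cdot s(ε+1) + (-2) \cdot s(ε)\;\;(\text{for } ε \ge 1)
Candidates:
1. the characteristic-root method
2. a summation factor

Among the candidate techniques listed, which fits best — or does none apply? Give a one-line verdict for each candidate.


Diagnosis: the characteristic-root method — the recurrence is linear and homogeneous with constant coefficients, so the ansatz r^ε turns it into a polynomial equation for r.
- the characteristic-root method: a fit — the right tool for this form.
- a summation factor: the recurrence reaches back more than one step, outside the first-order family a summation factor normalizes.


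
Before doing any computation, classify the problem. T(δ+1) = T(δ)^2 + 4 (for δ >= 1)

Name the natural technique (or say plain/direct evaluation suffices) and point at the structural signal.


Technique: no special technique — the recurrence is nonlinear in the sequence terms; no linear-recurrence method fits it as written — one iterates or studies it directly.


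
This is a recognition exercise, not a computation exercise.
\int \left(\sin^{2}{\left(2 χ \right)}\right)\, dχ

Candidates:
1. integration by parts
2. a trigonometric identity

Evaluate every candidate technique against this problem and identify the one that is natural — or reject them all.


Verdict: a trigonometric identity — \sin^{2}{\left(2 χ \right)} carries an even exponent — trade it for double-angle cosines before integrating.
- integration by parts: not the natural route: no polynomial-kernel product appears — a recursive parts reduction of the trigonometric product exists, but the identity rewrite is direct.
- a trigonometric identity: yes, a natural case for it.


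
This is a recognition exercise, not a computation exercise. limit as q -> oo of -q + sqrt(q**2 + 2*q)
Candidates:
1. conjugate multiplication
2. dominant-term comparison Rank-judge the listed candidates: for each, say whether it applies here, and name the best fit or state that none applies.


Diagnosis: conjugate multiplication — two divergent pieces with a minus sign between them and a radical in the mix: rationalize sqrt(q**2 + 2*q) - q before any limit law applies.
- conjugate multiplication: yes — fits the structure here.
- dominant-term comparison: no ranking of term growth rates resolves the limit here.


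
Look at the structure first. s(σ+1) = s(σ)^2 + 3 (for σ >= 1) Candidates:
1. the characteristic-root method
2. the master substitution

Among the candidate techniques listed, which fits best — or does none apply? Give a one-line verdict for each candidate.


Best approach: no special technique — no ansatz, no master substitution, no summation factor survives the nonlinearity here.
- the characteristic-root method: nonlinearity rules out exponential-mode superposition from the start.
- the master substitution — this is shift-type recursion, outside the divide-and-conquer template.


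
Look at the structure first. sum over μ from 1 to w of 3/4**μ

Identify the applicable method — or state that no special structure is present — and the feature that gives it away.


Diagnosis: the geometric series formula — consecutive terms stand in a fixed index-free ratio — the geometric sum formula closes it.


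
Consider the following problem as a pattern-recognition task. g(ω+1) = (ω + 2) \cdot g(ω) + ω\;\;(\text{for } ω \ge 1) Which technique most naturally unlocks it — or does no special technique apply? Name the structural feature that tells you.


Technique: a summation factor — rescale the sequence by the product of the weights ω + 2 so far — the recurrence collapses to a plain running sum.


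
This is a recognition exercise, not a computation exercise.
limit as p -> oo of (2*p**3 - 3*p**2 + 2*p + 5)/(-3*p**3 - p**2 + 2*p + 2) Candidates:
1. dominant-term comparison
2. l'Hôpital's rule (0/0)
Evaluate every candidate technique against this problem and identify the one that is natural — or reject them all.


Technique: dominant-term comparison — growth-rate triage: the leading powers of p decide the limit, everything else is noise.
- dominant-term comparison — a fit — the right tool for this form.
- l'Hôpital's rule (0/0): no 0/0 form appears: written as one quotient, top and bottom both grow without bound, and the ratio is decided by their leading terms.


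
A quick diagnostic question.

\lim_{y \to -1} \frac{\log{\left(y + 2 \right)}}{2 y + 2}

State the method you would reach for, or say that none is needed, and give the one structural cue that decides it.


Method: l'Hôpital's rule (0/0) — the 0/0 form at -1 is the signature situation for l'Hôpital's rule. A first-order expansion at the point is an equally standard path; the rule packages it.


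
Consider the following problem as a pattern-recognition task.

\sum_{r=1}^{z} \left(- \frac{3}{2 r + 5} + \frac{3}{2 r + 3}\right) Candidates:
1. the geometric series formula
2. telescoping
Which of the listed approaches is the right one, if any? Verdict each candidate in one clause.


Method: telescoping — this sum is a zipper: each term contributes \frac{3}{2 r + 3} and removes the next index's value, which the following term puts back, closing term by term.
- the geometric series formula: no single multiplier carries one term to the next throughout the sum.
- telescoping: yes, a natural case for it.


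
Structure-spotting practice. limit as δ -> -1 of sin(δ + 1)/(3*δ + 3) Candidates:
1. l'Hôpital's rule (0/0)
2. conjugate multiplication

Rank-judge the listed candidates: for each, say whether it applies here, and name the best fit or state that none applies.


Verdict: l'Hôpital's rule (0/0) — the 0/0 form at -1 is the signature situation for l'Hôpital's rule. The standard small-argument limits would also carry it; the rule is the systematic route.
- l'Hôpital's rule (0/0) — a fit — the right tool for this form.
- conjugate multiplication — there is no infinity-minus-infinity radical difference to rationalize.


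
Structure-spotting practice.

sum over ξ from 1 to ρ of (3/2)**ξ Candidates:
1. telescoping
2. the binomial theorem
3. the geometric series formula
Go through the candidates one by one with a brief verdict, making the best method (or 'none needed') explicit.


Diagnosis: the geometric series formula — term-over-term division gives 3/2 every time — index-free ratio, geometric sum formula applies.
- telescoping: the summand is not presented as a shifted difference — a telescoping rewrite may exist, but the displayed structure does not offer one.
- the binomial theorem: no binomial coefficients pair up with complementary powers here.
- the geometric series formula — applies; the problem has the shape this method handles.


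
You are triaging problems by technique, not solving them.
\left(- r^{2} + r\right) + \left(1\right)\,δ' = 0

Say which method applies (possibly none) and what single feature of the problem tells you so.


Best approach: no special technique — the slope is a function of r alone, so integrate both sides directly.


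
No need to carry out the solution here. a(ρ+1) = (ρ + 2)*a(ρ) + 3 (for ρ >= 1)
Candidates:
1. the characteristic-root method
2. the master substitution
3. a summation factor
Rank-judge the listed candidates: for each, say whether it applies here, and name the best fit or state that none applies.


Verdict: a summation factor — the coefficient ρ + 2 drifts with the index, so no fixed root exists; normalizing by the cumulative product telescopes it.
- the characteristic-root method — an index-dependent weight blocks the pure exponential ansatz.
- the master substitution — the recursion shifts the index rather than dividing it.
- a summation factor: yes, a natural case for it.


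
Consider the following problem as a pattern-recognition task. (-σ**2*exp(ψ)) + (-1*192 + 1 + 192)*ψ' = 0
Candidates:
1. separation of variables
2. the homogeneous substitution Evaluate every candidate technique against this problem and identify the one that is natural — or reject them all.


Diagnosis: separation of variables — separating collects all ψ-dependence with the derivative and leaves all σ-dependence opposite: variables separate.
- separation of variables: applicable, and directly so.
- the homogeneous substitution: solved for the derivative, the right side changes under joint scaling of the two variables.


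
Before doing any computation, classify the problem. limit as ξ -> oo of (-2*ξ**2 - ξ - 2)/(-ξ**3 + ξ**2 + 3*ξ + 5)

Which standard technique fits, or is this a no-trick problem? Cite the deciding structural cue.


Technique: dominant-term comparison — divide by the highest power of ξ present: lower-order terms vanish and the dominant ratio remains. l'Hôpital's at-infinity variant applies to the expression viewed as a single quotient; the leading-term comparison is the direct route.


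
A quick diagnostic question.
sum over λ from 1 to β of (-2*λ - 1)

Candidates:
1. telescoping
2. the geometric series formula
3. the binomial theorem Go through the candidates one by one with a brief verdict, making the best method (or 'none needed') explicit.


Method: no special technique — Faulhaber territory: sum each constant-multiple power of λ with its closed-form formula, no trick required.
- telescoping: the terms as presented offer no neighboring cancellation — a telescoping rewrite may exist, but the displayed structure does not hand one over.
- the geometric series formula — there is no constant term-to-term ratio.
- the binomial theorem — there is no pair of bases whose matched powers would reassemble into a single binomial power.


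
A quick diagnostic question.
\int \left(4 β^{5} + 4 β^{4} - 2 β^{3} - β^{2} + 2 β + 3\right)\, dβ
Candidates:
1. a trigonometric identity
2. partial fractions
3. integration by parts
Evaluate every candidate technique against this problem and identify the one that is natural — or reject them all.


Diagnosis: no special technique — every term is a constant multiple of a power of β; term-wise power-rule integration needs no preliminary transformation.
- a trigonometric identity: no sine or cosine appears, so there is nothing for a trigonometric identity to act on.
- partial fractions: the expression is not a ratio of polynomials that decomposes further.
- integration by parts — parts would only shuffle a directly integrable integrand.


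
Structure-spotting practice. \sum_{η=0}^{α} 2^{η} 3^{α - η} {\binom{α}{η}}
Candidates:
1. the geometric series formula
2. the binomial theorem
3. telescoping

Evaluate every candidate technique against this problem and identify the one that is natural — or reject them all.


Technique: the binomial theorem — {\binom{α}{η}} weighting matched powers of 2 and 3 is the expanded form of (2 + 3)^α — fold it back up.
- the geometric series formula: dividing successive terms gives an index-dependent quantity, not a constant.
- the binomial theorem — a fit — the right tool for this form.
- telescoping: the terms as presented offer no neighboring cancellation — a telescoping rewrite may exist, but the displayed structure does not hand one over.


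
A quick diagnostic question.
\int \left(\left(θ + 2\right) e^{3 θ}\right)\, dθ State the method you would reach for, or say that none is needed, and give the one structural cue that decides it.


Technique: integration by parts — θ + 2 dies after finitely many derivatives while e^{3 θ} cycles under integration — the tabular/parts setup.


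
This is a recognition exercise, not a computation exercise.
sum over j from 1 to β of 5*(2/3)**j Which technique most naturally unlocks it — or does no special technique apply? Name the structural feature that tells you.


Best approach: the geometric series formula — consecutive terms stand in a fixed index-free ratio — the geometric sum formula closes it.


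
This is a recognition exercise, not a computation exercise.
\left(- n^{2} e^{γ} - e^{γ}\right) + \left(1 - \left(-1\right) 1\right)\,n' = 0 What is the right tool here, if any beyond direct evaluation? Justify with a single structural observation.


Method: separation of variables — solved for the derivative, the right side splits multiplicatively into a function of each variable alone — divide and integrate each side.


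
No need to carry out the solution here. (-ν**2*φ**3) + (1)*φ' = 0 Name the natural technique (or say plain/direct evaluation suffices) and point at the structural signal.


Method: separation of variables — all dependence on the two variables factors apart, the defining separable shape.


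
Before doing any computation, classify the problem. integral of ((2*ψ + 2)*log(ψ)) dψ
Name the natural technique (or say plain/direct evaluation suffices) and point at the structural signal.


Best approach: integration by parts — take log(ψ) as the piece to differentiate: what remains is a power-rule integral in disguise.


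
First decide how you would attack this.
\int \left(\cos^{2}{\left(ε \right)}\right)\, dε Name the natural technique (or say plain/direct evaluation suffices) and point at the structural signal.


Diagnosis: a trigonometric identity — even powers like \cos^{2}{\left(ε \right)} never integrate directly; the half-angle identity lowers the degree first.


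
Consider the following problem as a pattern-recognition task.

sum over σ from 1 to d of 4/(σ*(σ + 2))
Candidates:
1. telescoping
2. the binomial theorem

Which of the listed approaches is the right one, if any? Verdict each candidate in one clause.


Method: telescoping — after splitting 4/(σ*(σ + 2)) into partial fractions, the pieces are shifted copies of one function and cancel telescopically.
- telescoping: a fit — the right tool for this form.
- the binomial theorem: there is no pair of bases whose matched powers would reassemble into a single binomial power.


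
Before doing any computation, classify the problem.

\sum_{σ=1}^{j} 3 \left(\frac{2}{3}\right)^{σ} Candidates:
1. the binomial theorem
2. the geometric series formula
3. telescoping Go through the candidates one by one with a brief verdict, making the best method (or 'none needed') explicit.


Technique: the geometric series formula — consecutive terms stand in a fixed index-free ratio — the geometric sum formula closes it.
- the binomial theorem: no binomial coefficients pair with matched powers.
- the geometric series formula: yes — fits the structure here.
- telescoping — as presented, consecutive terms share no shifted copy to cancel against — no rewrite is on display to change that.


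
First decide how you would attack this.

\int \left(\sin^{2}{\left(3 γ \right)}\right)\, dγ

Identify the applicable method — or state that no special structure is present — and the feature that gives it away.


Verdict: a trigonometric identity — an even power like \sin^{2}{\left(3 γ \right)} flattens under the half-angle identity into first-degree cosines you can integrate directly.


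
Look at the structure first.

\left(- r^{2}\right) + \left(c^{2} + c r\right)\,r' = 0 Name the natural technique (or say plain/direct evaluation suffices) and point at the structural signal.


Technique: the homogeneous substitution — solved for the derivative, the right side is unchanged under scaling c and r together — it depends only on the ratio r/c, so substitute a single ratio variable. A Bernoulli substitution after rearrangement (possibly exchanging dependent and independent variable) is a fair alternative; the homogeneous route works on the equation as it stands.


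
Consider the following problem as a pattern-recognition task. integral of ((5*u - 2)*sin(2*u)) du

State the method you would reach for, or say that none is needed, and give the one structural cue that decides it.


Best approach: integration by parts — a polynomial 5*u - 2 against the kernel sin(2*u) is the signature bounded-ladder case for integration by parts.


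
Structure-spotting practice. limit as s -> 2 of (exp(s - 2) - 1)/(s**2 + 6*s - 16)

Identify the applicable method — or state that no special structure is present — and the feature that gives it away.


Method: l'Hôpital's rule (0/0) — both numerator and denominator vanish at 2: the genuine 0/0 indeterminate that l'Hôpital exists for. Expanding numerator and denominator to first order gives the same value — the rule automates exactly that.


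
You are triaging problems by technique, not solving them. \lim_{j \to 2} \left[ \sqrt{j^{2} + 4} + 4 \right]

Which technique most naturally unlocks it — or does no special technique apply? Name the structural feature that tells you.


Best approach: no special technique — the expression is continuous at 2 — substitute and evaluate; no indeterminate form appears.


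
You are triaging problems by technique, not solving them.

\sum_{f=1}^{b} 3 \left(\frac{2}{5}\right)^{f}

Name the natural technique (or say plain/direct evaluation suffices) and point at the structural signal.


Best approach: the geometric series formula — consecutive terms stand in a fixed index-free ratio — the geometric sum formula closes it.


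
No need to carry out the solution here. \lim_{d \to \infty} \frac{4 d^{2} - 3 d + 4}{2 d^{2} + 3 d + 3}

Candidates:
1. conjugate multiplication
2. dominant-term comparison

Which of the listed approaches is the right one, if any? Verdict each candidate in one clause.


Diagnosis: dominant-term comparison — divide through by the highest power of d; every lower-order term dies and the dominant terms decide the limit.
- conjugate multiplication — multiplying by a conjugate would not remove any indeterminacy here.
- dominant-term comparison — a fit — the right tool for this form.


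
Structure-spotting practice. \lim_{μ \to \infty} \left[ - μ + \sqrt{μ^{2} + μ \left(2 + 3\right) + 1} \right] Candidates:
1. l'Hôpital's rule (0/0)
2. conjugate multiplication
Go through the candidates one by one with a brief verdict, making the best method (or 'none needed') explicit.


Technique: conjugate multiplication — both pieces blow up but their difference is finite; the conjugate trick rationalizes \sqrt{μ^{2} + μ \left(2 + 3\right) + 1} - μ.
- l'Hôpital's rule (0/0): no quotient structure at all: the clash is ∞ minus ∞, which rationalizing converts into a tractable ratio.
- conjugate multiplication: yes, a natural case for it.


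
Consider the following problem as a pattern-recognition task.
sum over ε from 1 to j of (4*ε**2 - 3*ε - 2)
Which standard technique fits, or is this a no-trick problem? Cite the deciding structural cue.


Method: no special technique — no cancellation, no constant ratio, no binomial weights — just polynomial terms summed directly.


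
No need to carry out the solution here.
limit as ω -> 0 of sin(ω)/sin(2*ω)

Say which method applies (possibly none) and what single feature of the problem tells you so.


Verdict: l'Hôpital's rule (0/0) — numerator and denominator both vanish at 0 — a genuine 0/0 form, which is exactly when l'Hôpital applies. A local series expansion at the point resolves it as well; the rule is the packaged version of that step.


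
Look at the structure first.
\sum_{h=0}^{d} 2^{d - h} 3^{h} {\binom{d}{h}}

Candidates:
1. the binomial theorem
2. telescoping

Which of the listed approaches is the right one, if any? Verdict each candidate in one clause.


Method: the binomial theorem — terms weighting {\binom{d}{h}} against matched powers of 3 and 2 reassemble into (3 + 2)^d by the binomial theorem.
- the binomial theorem — yes — fits the structure here.
- telescoping: the summand is not presented as a shifted difference — a telescoping rewrite may exist, but the displayed structure does not offer one.


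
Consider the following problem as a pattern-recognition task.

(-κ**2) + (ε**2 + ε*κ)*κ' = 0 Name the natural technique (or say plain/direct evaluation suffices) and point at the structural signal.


Best approach: the homogeneous substitution — the slope is degree-zero homogeneous: the ratio substitution v = κ/ε collapses it. A Bernoulli substitution after rearrangement (possibly exchanging dependent and independent variable) is a fair alternative; the homogeneous route works on the equation as it stands.


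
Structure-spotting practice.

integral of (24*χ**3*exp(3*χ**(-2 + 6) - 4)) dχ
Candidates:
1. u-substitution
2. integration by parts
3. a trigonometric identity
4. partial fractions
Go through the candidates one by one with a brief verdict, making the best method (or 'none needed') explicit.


Diagnosis: u-substitution — gathered as a product, the integrand carries the factor 24*χ**3 — up to a constant, the derivative of the inner expression (3*χ**(-2 + 6) - 4) — so u = (3*χ**(-2 + 6) - 4) collapses the integral.
- u-substitution — applies; the problem has the shape this method handles.
- integration by parts: a polynomial factor is present, but its partner is not an exp, sine, or cosine of a degree-1 argument, nor a logarithm.
- a trigonometric identity — there is no trigonometric structure at all — the integrand carries no sine or cosine to rewrite.
- partial fractions — there is no rational-function structure to decompose.


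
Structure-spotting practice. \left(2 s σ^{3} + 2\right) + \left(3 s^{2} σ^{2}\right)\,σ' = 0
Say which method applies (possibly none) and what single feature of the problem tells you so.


Diagnosis: the exact-equation method — 2 s σ^{3} + 2 and 3 s^{2} σ^{2} pass the exactness check on the nose, so no integrating factor in s or σ is needed at all.


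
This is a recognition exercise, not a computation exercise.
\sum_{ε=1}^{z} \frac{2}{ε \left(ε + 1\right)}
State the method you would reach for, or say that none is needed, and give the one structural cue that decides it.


Verdict: telescoping — \frac{2}{ε \left(ε + 1\right)} hides a difference of shifted reciprocals — decompose it and the middle of the sum vanishes.


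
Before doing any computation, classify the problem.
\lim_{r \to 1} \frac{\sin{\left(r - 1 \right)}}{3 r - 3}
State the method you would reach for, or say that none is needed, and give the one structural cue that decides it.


Diagnosis: l'Hôpital's rule (0/0) — the 0/0 form at 1 is the signature situation for l'Hôpital's rule. The standard small-argument limits would also carry it; the rule is the systematic route.


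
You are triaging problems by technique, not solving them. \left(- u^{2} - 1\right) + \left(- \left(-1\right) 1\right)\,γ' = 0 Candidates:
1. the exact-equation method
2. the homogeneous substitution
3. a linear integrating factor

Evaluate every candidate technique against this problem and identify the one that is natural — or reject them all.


Diagnosis: no special technique — with γ absent the equation is not coupled at all: direct integration in u.
- the exact-equation method — the unknown never enters the equation — exactness holds emptily, with nothing for the method to add.
- the homogeneous substitution: the ratio of the variables does not determine the slope.
- a linear integrating factor: the linear template holds only trivially here (the unknown is absent, so the coefficient is zero) — the method is not the natural label.


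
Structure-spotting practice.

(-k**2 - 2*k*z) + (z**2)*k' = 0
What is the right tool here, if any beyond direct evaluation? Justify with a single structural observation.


Best approach: the homogeneous substitution — solved for the derivative, the right side is unchanged under scaling z and k together — it depends only on the ratio k/z, so substitute a single ratio variable. This doubles as a Bernoulli equation in the unknown as written; the homogeneous route needs no setup at all.


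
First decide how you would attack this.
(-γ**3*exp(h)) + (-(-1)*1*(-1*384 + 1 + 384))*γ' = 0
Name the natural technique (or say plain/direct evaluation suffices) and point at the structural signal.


Technique: separation of variables — all dependence on the two variables factors apart, the defining separable shape.


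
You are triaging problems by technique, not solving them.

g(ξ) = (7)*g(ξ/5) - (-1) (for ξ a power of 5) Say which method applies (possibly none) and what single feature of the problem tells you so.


Diagnosis: the master substitution — index division is the fingerprint: ξ/5 in the recursive call means substitute ξ = 5^m.


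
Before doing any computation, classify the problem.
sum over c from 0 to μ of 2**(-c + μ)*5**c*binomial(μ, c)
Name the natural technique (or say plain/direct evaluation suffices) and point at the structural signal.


Best approach: the binomial theorem — terms weighting binomial(μ, c) against matched powers of 5 and 2 reassemble into (5 + 2)^μ by the binomial theorem.


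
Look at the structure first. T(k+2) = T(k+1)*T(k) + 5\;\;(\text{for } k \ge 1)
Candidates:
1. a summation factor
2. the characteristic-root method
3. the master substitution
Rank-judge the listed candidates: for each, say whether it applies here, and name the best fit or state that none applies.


Best approach: no special technique — the recurrence is nonlinear in the sequence values; study it directly, no linear machinery applies.
- a summation factor: the recursion is nonlinear — outside the first-order linear family a summation factor addresses.
- the characteristic-root method: nonlinearity rules out exponential-mode superposition from the start.
- the master substitution: there is no divide-the-index recursive argument.


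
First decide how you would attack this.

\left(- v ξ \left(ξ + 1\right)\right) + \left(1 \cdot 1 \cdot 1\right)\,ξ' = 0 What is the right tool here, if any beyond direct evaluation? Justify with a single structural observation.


Method: separation of variables — solved for the derivative, the right side splits multiplicatively into a function of each variable alone — divide and integrate each side. A Bernoulli rewrite would carry it as the equation stands — separating the variables needs no rearrangement either.


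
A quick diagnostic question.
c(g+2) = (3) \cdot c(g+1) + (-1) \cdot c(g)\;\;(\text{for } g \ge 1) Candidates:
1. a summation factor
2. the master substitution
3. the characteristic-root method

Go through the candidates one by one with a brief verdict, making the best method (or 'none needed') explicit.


Method: the characteristic-root method — because shifting g leaves the equation's coefficients unchanged, exponential trials reduce it to algebra.
- a summation factor — a summation factor telescopes one-step recursions; this one carries higher-order memory.
- the master substitution — the recursive argument is a shift of the index, not a fixed fraction of it.
- the characteristic-root method: yes — fits the structure here.


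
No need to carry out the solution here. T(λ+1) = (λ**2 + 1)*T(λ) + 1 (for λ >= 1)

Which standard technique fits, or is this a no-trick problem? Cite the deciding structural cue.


Method: a summation factor — one step of memory with a weight λ**2 + 1 that changes as the index grows — the summation-factor construction is built for this.


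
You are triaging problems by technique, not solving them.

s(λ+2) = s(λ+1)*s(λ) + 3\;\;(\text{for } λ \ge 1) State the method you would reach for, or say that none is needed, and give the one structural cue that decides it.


Method: no special technique — the recurrence is nonlinear in the sequence values; study it directly, no linear machinery applies.


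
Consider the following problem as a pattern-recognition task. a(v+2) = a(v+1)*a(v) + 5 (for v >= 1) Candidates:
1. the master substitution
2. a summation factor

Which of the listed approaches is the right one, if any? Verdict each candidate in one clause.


Verdict: no special technique — the unknown enters the rule nonlinearly, not as a weighted sum — no linear method is even well-posed.
- the master substitution: there is no divide-the-index recursive argument.
- a summation factor: the recursion is nonlinear — outside the first-order linear family a summation factor addresses.
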